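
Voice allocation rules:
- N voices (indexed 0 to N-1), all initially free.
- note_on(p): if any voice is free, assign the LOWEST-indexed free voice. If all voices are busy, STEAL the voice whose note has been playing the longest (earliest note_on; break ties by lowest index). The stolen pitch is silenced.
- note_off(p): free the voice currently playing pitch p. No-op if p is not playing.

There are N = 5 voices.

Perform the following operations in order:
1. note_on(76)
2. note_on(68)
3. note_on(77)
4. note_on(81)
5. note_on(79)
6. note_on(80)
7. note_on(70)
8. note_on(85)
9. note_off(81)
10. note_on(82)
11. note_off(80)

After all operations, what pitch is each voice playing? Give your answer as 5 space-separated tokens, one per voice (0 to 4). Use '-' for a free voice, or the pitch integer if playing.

Op 1: note_on(76): voice 0 is free -> assigned | voices=[76 - - - -]
Op 2: note_on(68): voice 1 is free -> assigned | voices=[76 68 - - -]
Op 3: note_on(77): voice 2 is free -> assigned | voices=[76 68 77 - -]
Op 4: note_on(81): voice 3 is free -> assigned | voices=[76 68 77 81 -]
Op 5: note_on(79): voice 4 is free -> assigned | voices=[76 68 77 81 79]
Op 6: note_on(80): all voices busy, STEAL voice 0 (pitch 76, oldest) -> assign | voices=[80 68 77 81 79]
Op 7: note_on(70): all voices busy, STEAL voice 1 (pitch 68, oldest) -> assign | voices=[80 70 77 81 79]
Op 8: note_on(85): all voices busy, STEAL voice 2 (pitch 77, oldest) -> assign | voices=[80 70 85 81 79]
Op 9: note_off(81): free voice 3 | voices=[80 70 85 - 79]
Op 10: note_on(82): voice 3 is free -> assigned | voices=[80 70 85 82 79]
Op 11: note_off(80): free voice 0 | voices=[- 70 85 82 79]

Answer: - 70 85 82 79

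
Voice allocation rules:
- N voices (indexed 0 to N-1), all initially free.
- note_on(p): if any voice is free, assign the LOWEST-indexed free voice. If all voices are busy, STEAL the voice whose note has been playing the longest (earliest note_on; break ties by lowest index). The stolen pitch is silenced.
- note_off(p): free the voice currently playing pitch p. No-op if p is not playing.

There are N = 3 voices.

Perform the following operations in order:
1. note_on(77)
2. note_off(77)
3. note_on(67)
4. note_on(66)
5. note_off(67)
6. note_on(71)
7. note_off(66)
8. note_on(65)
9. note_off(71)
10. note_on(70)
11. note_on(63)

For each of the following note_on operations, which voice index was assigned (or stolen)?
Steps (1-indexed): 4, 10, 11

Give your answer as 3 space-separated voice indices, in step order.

Op 1: note_on(77): voice 0 is free -> assigned | voices=[77 - -]
Op 2: note_off(77): free voice 0 | voices=[- - -]
Op 3: note_on(67): voice 0 is free -> assigned | voices=[67 - -]
Op 4: note_on(66): voice 1 is free -> assigned | voices=[67 66 -]
Op 5: note_off(67): free voice 0 | voices=[- 66 -]
Op 6: note_on(71): voice 0 is free -> assigned | voices=[71 66 -]
Op 7: note_off(66): free voice 1 | voices=[71 - -]
Op 8: note_on(65): voice 1 is free -> assigned | voices=[71 65 -]
Op 9: note_off(71): free voice 0 | voices=[- 65 -]
Op 10: note_on(70): voice 0 is free -> assigned | voices=[70 65 -]
Op 11: note_on(63): voice 2 is free -> assigned | voices=[70 65 63]

Answer: 1 0 2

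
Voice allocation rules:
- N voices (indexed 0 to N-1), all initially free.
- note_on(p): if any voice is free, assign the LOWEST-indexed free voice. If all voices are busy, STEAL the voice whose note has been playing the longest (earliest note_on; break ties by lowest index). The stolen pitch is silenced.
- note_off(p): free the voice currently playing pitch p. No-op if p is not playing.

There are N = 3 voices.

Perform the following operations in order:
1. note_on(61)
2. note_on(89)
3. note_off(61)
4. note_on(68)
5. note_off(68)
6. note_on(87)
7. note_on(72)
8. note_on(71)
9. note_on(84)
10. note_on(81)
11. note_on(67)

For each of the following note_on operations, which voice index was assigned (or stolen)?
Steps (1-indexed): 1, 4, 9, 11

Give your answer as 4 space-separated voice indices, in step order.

Answer: 0 0 0 1

Derivation:
Op 1: note_on(61): voice 0 is free -> assigned | voices=[61 - -]
Op 2: note_on(89): voice 1 is free -> assigned | voices=[61 89 -]
Op 3: note_off(61): free voice 0 | voices=[- 89 -]
Op 4: note_on(68): voice 0 is free -> assigned | voices=[68 89 -]
Op 5: note_off(68): free voice 0 | voices=[- 89 -]
Op 6: note_on(87): voice 0 is free -> assigned | voices=[87 89 -]
Op 7: note_on(72): voice 2 is free -> assigned | voices=[87 89 72]
Op 8: note_on(71): all voices busy, STEAL voice 1 (pitch 89, oldest) -> assign | voices=[87 71 72]
Op 9: note_on(84): all voices busy, STEAL voice 0 (pitch 87, oldest) -> assign | voices=[84 71 72]
Op 10: note_on(81): all voices busy, STEAL voice 2 (pitch 72, oldest) -> assign | voices=[84 71 81]
Op 11: note_on(67): all voices busy, STEAL voice 1 (pitch 71, oldest) -> assign | voices=[84 67 81]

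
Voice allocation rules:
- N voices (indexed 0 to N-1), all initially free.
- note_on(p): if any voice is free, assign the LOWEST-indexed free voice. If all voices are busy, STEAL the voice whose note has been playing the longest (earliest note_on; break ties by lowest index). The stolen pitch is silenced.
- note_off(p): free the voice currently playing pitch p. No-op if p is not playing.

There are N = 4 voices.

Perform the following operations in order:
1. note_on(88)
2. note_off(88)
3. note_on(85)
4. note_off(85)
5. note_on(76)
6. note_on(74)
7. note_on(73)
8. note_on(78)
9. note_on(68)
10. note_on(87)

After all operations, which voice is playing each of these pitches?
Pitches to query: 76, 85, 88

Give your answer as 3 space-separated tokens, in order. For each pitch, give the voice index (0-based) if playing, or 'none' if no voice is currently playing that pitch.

Answer: none none none

Derivation:
Op 1: note_on(88): voice 0 is free -> assigned | voices=[88 - - -]
Op 2: note_off(88): free voice 0 | voices=[- - - -]
Op 3: note_on(85): voice 0 is free -> assigned | voices=[85 - - -]
Op 4: note_off(85): free voice 0 | voices=[- - - -]
Op 5: note_on(76): voice 0 is free -> assigned | voices=[76 - - -]
Op 6: note_on(74): voice 1 is free -> assigned | voices=[76 74 - -]
Op 7: note_on(73): voice 2 is free -> assigned | voices=[76 74 73 -]
Op 8: note_on(78): voice 3 is free -> assigned | voices=[76 74 73 78]
Op 9: note_on(68): all voices busy, STEAL voice 0 (pitch 76, oldest) -> assign | voices=[68 74 73 78]
Op 10: note_on(87): all voices busy, STEAL voice 1 (pitch 74, oldest) -> assign | voices=[68 87 73 78]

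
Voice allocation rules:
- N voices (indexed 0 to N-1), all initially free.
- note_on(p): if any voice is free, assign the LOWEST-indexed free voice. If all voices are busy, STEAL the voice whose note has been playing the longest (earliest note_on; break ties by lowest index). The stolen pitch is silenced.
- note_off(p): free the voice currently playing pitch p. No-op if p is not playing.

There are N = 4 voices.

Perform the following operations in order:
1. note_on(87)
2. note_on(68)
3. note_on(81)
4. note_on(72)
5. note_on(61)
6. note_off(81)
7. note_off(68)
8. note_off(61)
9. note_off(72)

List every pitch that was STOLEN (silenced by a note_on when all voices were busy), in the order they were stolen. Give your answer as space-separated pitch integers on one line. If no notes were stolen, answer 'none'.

Answer: 87

Derivation:
Op 1: note_on(87): voice 0 is free -> assigned | voices=[87 - - -]
Op 2: note_on(68): voice 1 is free -> assigned | voices=[87 68 - -]
Op 3: note_on(81): voice 2 is free -> assigned | voices=[87 68 81 -]
Op 4: note_on(72): voice 3 is free -> assigned | voices=[87 68 81 72]
Op 5: note_on(61): all voices busy, STEAL voice 0 (pitch 87, oldest) -> assign | voices=[61 68 81 72]
Op 6: note_off(81): free voice 2 | voices=[61 68 - 72]
Op 7: note_off(68): free voice 1 | voices=[61 - - 72]
Op 8: note_off(61): free voice 0 | voices=[- - - 72]
Op 9: note_off(72): free voice 3 | voices=[- - - -]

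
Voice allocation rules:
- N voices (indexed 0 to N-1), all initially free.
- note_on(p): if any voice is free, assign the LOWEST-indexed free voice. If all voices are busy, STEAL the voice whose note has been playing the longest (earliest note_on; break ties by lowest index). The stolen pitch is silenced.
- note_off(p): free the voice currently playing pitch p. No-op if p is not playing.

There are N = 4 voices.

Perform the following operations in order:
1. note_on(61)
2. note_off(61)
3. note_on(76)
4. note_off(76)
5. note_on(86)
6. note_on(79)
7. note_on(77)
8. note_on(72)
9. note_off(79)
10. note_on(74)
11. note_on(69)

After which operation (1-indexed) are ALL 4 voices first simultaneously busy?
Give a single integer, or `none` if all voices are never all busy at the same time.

Op 1: note_on(61): voice 0 is free -> assigned | voices=[61 - - -]
Op 2: note_off(61): free voice 0 | voices=[- - - -]
Op 3: note_on(76): voice 0 is free -> assigned | voices=[76 - - -]
Op 4: note_off(76): free voice 0 | voices=[- - - -]
Op 5: note_on(86): voice 0 is free -> assigned | voices=[86 - - -]
Op 6: note_on(79): voice 1 is free -> assigned | voices=[86 79 - -]
Op 7: note_on(77): voice 2 is free -> assigned | voices=[86 79 77 -]
Op 8: note_on(72): voice 3 is free -> assigned | voices=[86 79 77 72]
Op 9: note_off(79): free voice 1 | voices=[86 - 77 72]
Op 10: note_on(74): voice 1 is free -> assigned | voices=[86 74 77 72]
Op 11: note_on(69): all voices busy, STEAL voice 0 (pitch 86, oldest) -> assign | voices=[69 74 77 72]

Answer: 8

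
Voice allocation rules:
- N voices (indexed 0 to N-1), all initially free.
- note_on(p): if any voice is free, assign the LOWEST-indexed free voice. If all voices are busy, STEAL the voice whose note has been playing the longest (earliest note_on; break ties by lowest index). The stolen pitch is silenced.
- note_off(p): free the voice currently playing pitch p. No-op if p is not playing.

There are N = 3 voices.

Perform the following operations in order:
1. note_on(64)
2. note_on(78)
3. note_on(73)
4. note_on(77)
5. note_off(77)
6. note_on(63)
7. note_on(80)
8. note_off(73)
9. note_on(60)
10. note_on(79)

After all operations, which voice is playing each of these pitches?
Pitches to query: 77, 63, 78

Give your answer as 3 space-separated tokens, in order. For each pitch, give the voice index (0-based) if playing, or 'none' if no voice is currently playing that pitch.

Answer: none none none

Derivation:
Op 1: note_on(64): voice 0 is free -> assigned | voices=[64 - -]
Op 2: note_on(78): voice 1 is free -> assigned | voices=[64 78 -]
Op 3: note_on(73): voice 2 is free -> assigned | voices=[64 78 73]
Op 4: note_on(77): all voices busy, STEAL voice 0 (pitch 64, oldest) -> assign | voices=[77 78 73]
Op 5: note_off(77): free voice 0 | voices=[- 78 73]
Op 6: note_on(63): voice 0 is free -> assigned | voices=[63 78 73]
Op 7: note_on(80): all voices busy, STEAL voice 1 (pitch 78, oldest) -> assign | voices=[63 80 73]
Op 8: note_off(73): free voice 2 | voices=[63 80 -]
Op 9: note_on(60): voice 2 is free -> assigned | voices=[63 80 60]
Op 10: note_on(79): all voices busy, STEAL voice 0 (pitch 63, oldest) -> assign | voices=[79 80 60]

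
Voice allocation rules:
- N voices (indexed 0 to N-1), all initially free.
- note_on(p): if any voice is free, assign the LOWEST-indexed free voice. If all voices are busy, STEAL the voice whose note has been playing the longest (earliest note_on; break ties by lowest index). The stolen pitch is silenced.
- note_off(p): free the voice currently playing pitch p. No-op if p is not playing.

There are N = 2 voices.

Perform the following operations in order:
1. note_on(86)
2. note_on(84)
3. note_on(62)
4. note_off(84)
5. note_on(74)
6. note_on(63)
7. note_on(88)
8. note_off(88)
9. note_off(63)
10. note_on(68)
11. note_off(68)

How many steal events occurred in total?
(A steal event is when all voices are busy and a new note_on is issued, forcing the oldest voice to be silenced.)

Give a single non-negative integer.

Op 1: note_on(86): voice 0 is free -> assigned | voices=[86 -]
Op 2: note_on(84): voice 1 is free -> assigned | voices=[86 84]
Op 3: note_on(62): all voices busy, STEAL voice 0 (pitch 86, oldest) -> assign | voices=[62 84]
Op 4: note_off(84): free voice 1 | voices=[62 -]
Op 5: note_on(74): voice 1 is free -> assigned | voices=[62 74]
Op 6: note_on(63): all voices busy, STEAL voice 0 (pitch 62, oldest) -> assign | voices=[63 74]
Op 7: note_on(88): all voices busy, STEAL voice 1 (pitch 74, oldest) -> assign | voices=[63 88]
Op 8: note_off(88): free voice 1 | voices=[63 -]
Op 9: note_off(63): free voice 0 | voices=[- -]
Op 10: note_on(68): voice 0 is free -> assigned | voices=[68 -]
Op 11: note_off(68): free voice 0 | voices=[- -]

Answer: 3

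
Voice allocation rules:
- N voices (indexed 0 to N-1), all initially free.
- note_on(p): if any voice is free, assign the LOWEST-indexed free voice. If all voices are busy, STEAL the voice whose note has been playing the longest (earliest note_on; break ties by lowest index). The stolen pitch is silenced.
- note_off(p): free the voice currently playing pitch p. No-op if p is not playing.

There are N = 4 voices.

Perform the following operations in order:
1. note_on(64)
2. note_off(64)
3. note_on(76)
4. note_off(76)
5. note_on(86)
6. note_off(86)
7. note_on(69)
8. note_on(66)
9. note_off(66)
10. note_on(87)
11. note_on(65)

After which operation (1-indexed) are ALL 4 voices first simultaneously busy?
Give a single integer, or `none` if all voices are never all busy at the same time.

Answer: none

Derivation:
Op 1: note_on(64): voice 0 is free -> assigned | voices=[64 - - -]
Op 2: note_off(64): free voice 0 | voices=[- - - -]
Op 3: note_on(76): voice 0 is free -> assigned | voices=[76 - - -]
Op 4: note_off(76): free voice 0 | voices=[- - - -]
Op 5: note_on(86): voice 0 is free -> assigned | voices=[86 - - -]
Op 6: note_off(86): free voice 0 | voices=[- - - -]
Op 7: note_on(69): voice 0 is free -> assigned | voices=[69 - - -]
Op 8: note_on(66): voice 1 is free -> assigned | voices=[69 66 - -]
Op 9: note_off(66): free voice 1 | voices=[69 - - -]
Op 10: note_on(87): voice 1 is free -> assigned | voices=[69 87 - -]
Op 11: note_on(65): voice 2 is free -> assigned | voices=[69 87 65 -]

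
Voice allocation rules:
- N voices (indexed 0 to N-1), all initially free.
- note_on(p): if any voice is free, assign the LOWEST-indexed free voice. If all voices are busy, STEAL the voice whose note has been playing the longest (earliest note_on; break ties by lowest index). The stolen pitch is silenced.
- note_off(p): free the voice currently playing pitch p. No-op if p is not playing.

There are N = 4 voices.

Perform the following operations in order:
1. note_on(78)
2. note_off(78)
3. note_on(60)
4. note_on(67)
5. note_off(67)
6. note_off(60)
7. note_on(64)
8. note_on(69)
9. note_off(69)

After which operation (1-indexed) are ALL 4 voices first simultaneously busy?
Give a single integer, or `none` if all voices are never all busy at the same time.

Answer: none

Derivation:
Op 1: note_on(78): voice 0 is free -> assigned | voices=[78 - - -]
Op 2: note_off(78): free voice 0 | voices=[- - - -]
Op 3: note_on(60): voice 0 is free -> assigned | voices=[60 - - -]
Op 4: note_on(67): voice 1 is free -> assigned | voices=[60 67 - -]
Op 5: note_off(67): free voice 1 | voices=[60 - - -]
Op 6: note_off(60): free voice 0 | voices=[- - - -]
Op 7: note_on(64): voice 0 is free -> assigned | voices=[64 - - -]
Op 8: note_on(69): voice 1 is free -> assigned | voices=[64 69 - -]
Op 9: note_off(69): free voice 1 | voices=[64 - - -]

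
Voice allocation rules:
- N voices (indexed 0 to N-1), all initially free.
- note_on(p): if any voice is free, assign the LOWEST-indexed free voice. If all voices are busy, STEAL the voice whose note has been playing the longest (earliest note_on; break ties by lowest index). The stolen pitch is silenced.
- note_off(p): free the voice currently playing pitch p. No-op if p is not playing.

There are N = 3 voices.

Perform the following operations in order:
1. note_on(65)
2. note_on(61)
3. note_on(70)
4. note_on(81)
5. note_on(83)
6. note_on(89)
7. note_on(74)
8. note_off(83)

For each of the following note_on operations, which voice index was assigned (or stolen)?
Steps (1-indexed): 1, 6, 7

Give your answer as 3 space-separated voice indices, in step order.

Op 1: note_on(65): voice 0 is free -> assigned | voices=[65 - -]
Op 2: note_on(61): voice 1 is free -> assigned | voices=[65 61 -]
Op 3: note_on(70): voice 2 is free -> assigned | voices=[65 61 70]
Op 4: note_on(81): all voices busy, STEAL voice 0 (pitch 65, oldest) -> assign | voices=[81 61 70]
Op 5: note_on(83): all voices busy, STEAL voice 1 (pitch 61, oldest) -> assign | voices=[81 83 70]
Op 6: note_on(89): all voices busy, STEAL voice 2 (pitch 70, oldest) -> assign | voices=[81 83 89]
Op 7: note_on(74): all voices busy, STEAL voice 0 (pitch 81, oldest) -> assign | voices=[74 83 89]
Op 8: note_off(83): free voice 1 | voices=[74 - 89]

Answer: 0 2 0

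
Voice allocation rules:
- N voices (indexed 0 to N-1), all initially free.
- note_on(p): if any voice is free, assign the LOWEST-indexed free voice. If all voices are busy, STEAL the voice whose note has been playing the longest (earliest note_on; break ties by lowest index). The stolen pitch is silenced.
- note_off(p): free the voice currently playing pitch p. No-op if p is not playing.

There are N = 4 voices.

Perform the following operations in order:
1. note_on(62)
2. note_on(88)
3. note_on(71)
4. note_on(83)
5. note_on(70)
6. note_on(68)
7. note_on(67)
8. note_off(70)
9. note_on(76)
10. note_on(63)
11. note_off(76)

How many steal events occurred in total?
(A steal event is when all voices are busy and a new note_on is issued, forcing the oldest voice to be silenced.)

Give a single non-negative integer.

Op 1: note_on(62): voice 0 is free -> assigned | voices=[62 - - -]
Op 2: note_on(88): voice 1 is free -> assigned | voices=[62 88 - -]
Op 3: note_on(71): voice 2 is free -> assigned | voices=[62 88 71 -]
Op 4: note_on(83): voice 3 is free -> assigned | voices=[62 88 71 83]
Op 5: note_on(70): all voices busy, STEAL voice 0 (pitch 62, oldest) -> assign | voices=[70 88 71 83]
Op 6: note_on(68): all voices busy, STEAL voice 1 (pitch 88, oldest) -> assign | voices=[70 68 71 83]
Op 7: note_on(67): all voices busy, STEAL voice 2 (pitch 71, oldest) -> assign | voices=[70 68 67 83]
Op 8: note_off(70): free voice 0 | voices=[- 68 67 83]
Op 9: note_on(76): voice 0 is free -> assigned | voices=[76 68 67 83]
Op 10: note_on(63): all voices busy, STEAL voice 3 (pitch 83, oldest) -> assign | voices=[76 68 67 63]
Op 11: note_off(76): free voice 0 | voices=[- 68 67 63]

Answer: 4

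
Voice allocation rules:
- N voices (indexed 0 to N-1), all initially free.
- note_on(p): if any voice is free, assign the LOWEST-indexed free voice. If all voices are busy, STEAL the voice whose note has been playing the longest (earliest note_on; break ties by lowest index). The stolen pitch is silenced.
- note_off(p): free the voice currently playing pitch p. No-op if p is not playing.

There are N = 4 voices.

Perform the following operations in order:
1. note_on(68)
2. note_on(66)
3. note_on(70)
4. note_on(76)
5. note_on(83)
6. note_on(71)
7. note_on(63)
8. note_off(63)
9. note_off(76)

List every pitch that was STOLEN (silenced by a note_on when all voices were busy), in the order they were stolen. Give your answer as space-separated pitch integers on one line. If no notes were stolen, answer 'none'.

Op 1: note_on(68): voice 0 is free -> assigned | voices=[68 - - -]
Op 2: note_on(66): voice 1 is free -> assigned | voices=[68 66 - -]
Op 3: note_on(70): voice 2 is free -> assigned | voices=[68 66 70 -]
Op 4: note_on(76): voice 3 is free -> assigned | voices=[68 66 70 76]
Op 5: note_on(83): all voices busy, STEAL voice 0 (pitch 68, oldest) -> assign | voices=[83 66 70 76]
Op 6: note_on(71): all voices busy, STEAL voice 1 (pitch 66, oldest) -> assign | voices=[83 71 70 76]
Op 7: note_on(63): all voices busy, STEAL voice 2 (pitch 70, oldest) -> assign | voices=[83 71 63 76]
Op 8: note_off(63): free voice 2 | voices=[83 71 - 76]
Op 9: note_off(76): free voice 3 | voices=[83 71 - -]

Answer: 68 66 70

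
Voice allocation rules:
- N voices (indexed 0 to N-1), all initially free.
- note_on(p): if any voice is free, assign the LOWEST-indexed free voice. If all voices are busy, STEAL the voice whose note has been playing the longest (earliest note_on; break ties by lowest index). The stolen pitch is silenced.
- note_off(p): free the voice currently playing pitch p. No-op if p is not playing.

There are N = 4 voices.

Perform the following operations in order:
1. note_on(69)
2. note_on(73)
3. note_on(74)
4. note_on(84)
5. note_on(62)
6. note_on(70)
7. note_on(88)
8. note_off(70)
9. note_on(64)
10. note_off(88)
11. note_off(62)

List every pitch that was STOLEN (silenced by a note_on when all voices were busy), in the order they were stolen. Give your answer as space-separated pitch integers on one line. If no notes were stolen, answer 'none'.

Op 1: note_on(69): voice 0 is free -> assigned | voices=[69 - - -]
Op 2: note_on(73): voice 1 is free -> assigned | voices=[69 73 - -]
Op 3: note_on(74): voice 2 is free -> assigned | voices=[69 73 74 -]
Op 4: note_on(84): voice 3 is free -> assigned | voices=[69 73 74 84]
Op 5: note_on(62): all voices busy, STEAL voice 0 (pitch 69, oldest) -> assign | voices=[62 73 74 84]
Op 6: note_on(70): all voices busy, STEAL voice 1 (pitch 73, oldest) -> assign | voices=[62 70 74 84]
Op 7: note_on(88): all voices busy, STEAL voice 2 (pitch 74, oldest) -> assign | voices=[62 70 88 84]
Op 8: note_off(70): free voice 1 | voices=[62 - 88 84]
Op 9: note_on(64): voice 1 is free -> assigned | voices=[62 64 88 84]
Op 10: note_off(88): free voice 2 | voices=[62 64 - 84]
Op 11: note_off(62): free voice 0 | voices=[- 64 - 84]

Answer: 69 73 74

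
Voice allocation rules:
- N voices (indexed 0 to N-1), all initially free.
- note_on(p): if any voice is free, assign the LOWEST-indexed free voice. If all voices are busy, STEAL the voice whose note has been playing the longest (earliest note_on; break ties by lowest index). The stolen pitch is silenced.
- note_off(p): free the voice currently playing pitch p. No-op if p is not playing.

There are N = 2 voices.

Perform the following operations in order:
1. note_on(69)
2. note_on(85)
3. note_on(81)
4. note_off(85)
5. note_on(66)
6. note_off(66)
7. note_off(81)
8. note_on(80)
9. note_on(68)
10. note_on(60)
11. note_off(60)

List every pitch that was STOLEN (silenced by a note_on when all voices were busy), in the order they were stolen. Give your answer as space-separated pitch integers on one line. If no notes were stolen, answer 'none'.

Answer: 69 80

Derivation:
Op 1: note_on(69): voice 0 is free -> assigned | voices=[69 -]
Op 2: note_on(85): voice 1 is free -> assigned | voices=[69 85]
Op 3: note_on(81): all voices busy, STEAL voice 0 (pitch 69, oldest) -> assign | voices=[81 85]
Op 4: note_off(85): free voice 1 | voices=[81 -]
Op 5: note_on(66): voice 1 is free -> assigned | voices=[81 66]
Op 6: note_off(66): free voice 1 | voices=[81 -]
Op 7: note_off(81): free voice 0 | voices=[- -]
Op 8: note_on(80): voice 0 is free -> assigned | voices=[80 -]
Op 9: note_on(68): voice 1 is free -> assigned | voices=[80 68]
Op 10: note_on(60): all voices busy, STEAL voice 0 (pitch 80, oldest) -> assign | voices=[60 68]
Op 11: note_off(60): free voice 0 | voices=[- 68]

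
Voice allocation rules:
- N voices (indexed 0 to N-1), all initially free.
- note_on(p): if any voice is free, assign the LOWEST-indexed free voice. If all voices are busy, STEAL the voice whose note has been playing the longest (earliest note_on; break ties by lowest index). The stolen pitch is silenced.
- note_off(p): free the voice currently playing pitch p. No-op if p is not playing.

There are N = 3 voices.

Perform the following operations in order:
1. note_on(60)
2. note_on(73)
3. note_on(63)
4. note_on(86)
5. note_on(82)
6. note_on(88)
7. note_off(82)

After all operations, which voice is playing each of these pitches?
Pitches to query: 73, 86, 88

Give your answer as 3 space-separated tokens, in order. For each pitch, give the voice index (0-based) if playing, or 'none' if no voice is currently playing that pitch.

Op 1: note_on(60): voice 0 is free -> assigned | voices=[60 - -]
Op 2: note_on(73): voice 1 is free -> assigned | voices=[60 73 -]
Op 3: note_on(63): voice 2 is free -> assigned | voices=[60 73 63]
Op 4: note_on(86): all voices busy, STEAL voice 0 (pitch 60, oldest) -> assign | voices=[86 73 63]
Op 5: note_on(82): all voices busy, STEAL voice 1 (pitch 73, oldest) -> assign | voices=[86 82 63]
Op 6: note_on(88): all voices busy, STEAL voice 2 (pitch 63, oldest) -> assign | voices=[86 82 88]
Op 7: note_off(82): free voice 1 | voices=[86 - 88]

Answer: none 0 2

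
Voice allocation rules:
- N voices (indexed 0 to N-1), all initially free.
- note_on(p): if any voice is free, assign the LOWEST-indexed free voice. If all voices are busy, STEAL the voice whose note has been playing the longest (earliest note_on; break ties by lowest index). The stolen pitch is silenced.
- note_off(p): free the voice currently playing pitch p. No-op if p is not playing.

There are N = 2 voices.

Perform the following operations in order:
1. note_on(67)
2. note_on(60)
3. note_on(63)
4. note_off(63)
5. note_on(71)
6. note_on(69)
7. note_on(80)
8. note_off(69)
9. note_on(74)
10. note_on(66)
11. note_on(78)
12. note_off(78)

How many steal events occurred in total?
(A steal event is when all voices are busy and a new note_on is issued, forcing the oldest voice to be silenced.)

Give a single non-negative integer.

Op 1: note_on(67): voice 0 is free -> assigned | voices=[67 -]
Op 2: note_on(60): voice 1 is free -> assigned | voices=[67 60]
Op 3: note_on(63): all voices busy, STEAL voice 0 (pitch 67, oldest) -> assign | voices=[63 60]
Op 4: note_off(63): free voice 0 | voices=[- 60]
Op 5: note_on(71): voice 0 is free -> assigned | voices=[71 60]
Op 6: note_on(69): all voices busy, STEAL voice 1 (pitch 60, oldest) -> assign | voices=[71 69]
Op 7: note_on(80): all voices busy, STEAL voice 0 (pitch 71, oldest) -> assign | voices=[80 69]
Op 8: note_off(69): free voice 1 | voices=[80 -]
Op 9: note_on(74): voice 1 is free -> assigned | voices=[80 74]
Op 10: note_on(66): all voices busy, STEAL voice 0 (pitch 80, oldest) -> assign | voices=[66 74]
Op 11: note_on(78): all voices busy, STEAL voice 1 (pitch 74, oldest) -> assign | voices=[66 78]
Op 12: note_off(78): free voice 1 | voices=[66 -]

Answer: 5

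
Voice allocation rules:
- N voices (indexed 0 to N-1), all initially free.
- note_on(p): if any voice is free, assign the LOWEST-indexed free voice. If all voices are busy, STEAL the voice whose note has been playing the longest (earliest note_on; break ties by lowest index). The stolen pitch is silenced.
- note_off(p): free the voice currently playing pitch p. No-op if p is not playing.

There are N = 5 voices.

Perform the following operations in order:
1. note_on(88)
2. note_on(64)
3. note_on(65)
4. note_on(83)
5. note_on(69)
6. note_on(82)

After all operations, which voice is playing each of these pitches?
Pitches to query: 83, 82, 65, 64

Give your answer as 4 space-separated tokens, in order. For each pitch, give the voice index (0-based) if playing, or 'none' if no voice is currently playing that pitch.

Answer: 3 0 2 1

Derivation:
Op 1: note_on(88): voice 0 is free -> assigned | voices=[88 - - - -]
Op 2: note_on(64): voice 1 is free -> assigned | voices=[88 64 - - -]
Op 3: note_on(65): voice 2 is free -> assigned | voices=[88 64 65 - -]
Op 4: note_on(83): voice 3 is free -> assigned | voices=[88 64 65 83 -]
Op 5: note_on(69): voice 4 is free -> assigned | voices=[88 64 65 83 69]
Op 6: note_on(82): all voices busy, STEAL voice 0 (pitch 88, oldest) -> assign | voices=[82 64 65 83 69]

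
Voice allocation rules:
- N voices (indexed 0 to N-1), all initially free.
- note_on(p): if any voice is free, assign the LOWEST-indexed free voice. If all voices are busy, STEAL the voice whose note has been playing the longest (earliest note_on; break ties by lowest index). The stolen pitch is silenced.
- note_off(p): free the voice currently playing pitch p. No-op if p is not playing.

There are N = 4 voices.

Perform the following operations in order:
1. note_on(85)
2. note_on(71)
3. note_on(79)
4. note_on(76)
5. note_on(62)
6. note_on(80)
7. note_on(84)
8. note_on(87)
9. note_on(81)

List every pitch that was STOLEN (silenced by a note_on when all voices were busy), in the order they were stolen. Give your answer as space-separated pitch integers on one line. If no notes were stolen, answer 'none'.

Op 1: note_on(85): voice 0 is free -> assigned | voices=[85 - - -]
Op 2: note_on(71): voice 1 is free -> assigned | voices=[85 71 - -]
Op 3: note_on(79): voice 2 is free -> assigned | voices=[85 71 79 -]
Op 4: note_on(76): voice 3 is free -> assigned | voices=[85 71 79 76]
Op 5: note_on(62): all voices busy, STEAL voice 0 (pitch 85, oldest) -> assign | voices=[62 71 79 76]
Op 6: note_on(80): all voices busy, STEAL voice 1 (pitch 71, oldest) -> assign | voices=[62 80 79 76]
Op 7: note_on(84): all voices busy, STEAL voice 2 (pitch 79, oldest) -> assign | voices=[62 80 84 76]
Op 8: note_on(87): all voices busy, STEAL voice 3 (pitch 76, oldest) -> assign | voices=[62 80 84 87]
Op 9: note_on(81): all voices busy, STEAL voice 0 (pitch 62, oldest) -> assign | voices=[81 80 84 87]

Answer: 85 71 79 76 62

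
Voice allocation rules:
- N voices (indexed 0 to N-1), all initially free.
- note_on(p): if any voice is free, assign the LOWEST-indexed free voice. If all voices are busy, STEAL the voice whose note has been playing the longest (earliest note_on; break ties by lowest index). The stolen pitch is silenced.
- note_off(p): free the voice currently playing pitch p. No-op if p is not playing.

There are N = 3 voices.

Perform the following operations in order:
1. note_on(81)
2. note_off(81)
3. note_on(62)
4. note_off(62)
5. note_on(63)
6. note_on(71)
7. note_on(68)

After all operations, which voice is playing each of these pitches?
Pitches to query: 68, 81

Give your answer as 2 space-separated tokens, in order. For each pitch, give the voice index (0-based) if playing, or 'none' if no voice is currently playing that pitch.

Op 1: note_on(81): voice 0 is free -> assigned | voices=[81 - -]
Op 2: note_off(81): free voice 0 | voices=[- - -]
Op 3: note_on(62): voice 0 is free -> assigned | voices=[62 - -]
Op 4: note_off(62): free voice 0 | voices=[- - -]
Op 5: note_on(63): voice 0 is free -> assigned | voices=[63 - -]
Op 6: note_on(71): voice 1 is free -> assigned | voices=[63 71 -]
Op 7: note_on(68): voice 2 is free -> assigned | voices=[63 71 68]

Answer: 2 none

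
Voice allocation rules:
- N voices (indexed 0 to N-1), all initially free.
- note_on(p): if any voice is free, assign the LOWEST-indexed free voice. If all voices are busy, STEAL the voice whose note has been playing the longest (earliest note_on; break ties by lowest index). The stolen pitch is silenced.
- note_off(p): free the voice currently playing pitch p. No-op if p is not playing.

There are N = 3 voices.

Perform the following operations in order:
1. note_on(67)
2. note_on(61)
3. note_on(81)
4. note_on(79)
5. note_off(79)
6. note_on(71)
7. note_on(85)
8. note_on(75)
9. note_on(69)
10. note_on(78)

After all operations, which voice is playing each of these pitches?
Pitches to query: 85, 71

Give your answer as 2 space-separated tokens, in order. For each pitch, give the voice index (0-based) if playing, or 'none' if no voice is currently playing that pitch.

Answer: none none

Derivation:
Op 1: note_on(67): voice 0 is free -> assigned | voices=[67 - -]
Op 2: note_on(61): voice 1 is free -> assigned | voices=[67 61 -]
Op 3: note_on(81): voice 2 is free -> assigned | voices=[67 61 81]
Op 4: note_on(79): all voices busy, STEAL voice 0 (pitch 67, oldest) -> assign | voices=[79 61 81]
Op 5: note_off(79): free voice 0 | voices=[- 61 81]
Op 6: note_on(71): voice 0 is free -> assigned | voices=[71 61 81]
Op 7: note_on(85): all voices busy, STEAL voice 1 (pitch 61, oldest) -> assign | voices=[71 85 81]
Op 8: note_on(75): all voices busy, STEAL voice 2 (pitch 81, oldest) -> assign | voices=[71 85 75]
Op 9: note_on(69): all voices busy, STEAL voice 0 (pitch 71, oldest) -> assign | voices=[69 85 75]
Op 10: note_on(78): all voices busy, STEAL voice 1 (pitch 85, oldest) -> assign | voices=[69 78 75]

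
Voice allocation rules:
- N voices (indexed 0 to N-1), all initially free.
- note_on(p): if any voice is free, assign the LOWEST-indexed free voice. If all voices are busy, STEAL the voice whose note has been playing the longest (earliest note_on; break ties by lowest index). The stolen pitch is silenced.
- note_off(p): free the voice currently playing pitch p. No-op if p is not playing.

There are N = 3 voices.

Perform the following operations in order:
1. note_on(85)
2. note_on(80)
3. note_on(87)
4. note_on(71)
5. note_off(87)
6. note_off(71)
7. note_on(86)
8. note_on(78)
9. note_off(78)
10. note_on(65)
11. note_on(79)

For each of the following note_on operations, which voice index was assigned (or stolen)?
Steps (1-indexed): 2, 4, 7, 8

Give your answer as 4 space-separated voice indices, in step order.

Op 1: note_on(85): voice 0 is free -> assigned | voices=[85 - -]
Op 2: note_on(80): voice 1 is free -> assigned | voices=[85 80 -]
Op 3: note_on(87): voice 2 is free -> assigned | voices=[85 80 87]
Op 4: note_on(71): all voices busy, STEAL voice 0 (pitch 85, oldest) -> assign | voices=[71 80 87]
Op 5: note_off(87): free voice 2 | voices=[71 80 -]
Op 6: note_off(71): free voice 0 | voices=[- 80 -]
Op 7: note_on(86): voice 0 is free -> assigned | voices=[86 80 -]
Op 8: note_on(78): voice 2 is free -> assigned | voices=[86 80 78]
Op 9: note_off(78): free voice 2 | voices=[86 80 -]
Op 10: note_on(65): voice 2 is free -> assigned | voices=[86 80 65]
Op 11: note_on(79): all voices busy, STEAL voice 1 (pitch 80, oldest) -> assign | voices=[86 79 65]

Answer: 1 0 0 2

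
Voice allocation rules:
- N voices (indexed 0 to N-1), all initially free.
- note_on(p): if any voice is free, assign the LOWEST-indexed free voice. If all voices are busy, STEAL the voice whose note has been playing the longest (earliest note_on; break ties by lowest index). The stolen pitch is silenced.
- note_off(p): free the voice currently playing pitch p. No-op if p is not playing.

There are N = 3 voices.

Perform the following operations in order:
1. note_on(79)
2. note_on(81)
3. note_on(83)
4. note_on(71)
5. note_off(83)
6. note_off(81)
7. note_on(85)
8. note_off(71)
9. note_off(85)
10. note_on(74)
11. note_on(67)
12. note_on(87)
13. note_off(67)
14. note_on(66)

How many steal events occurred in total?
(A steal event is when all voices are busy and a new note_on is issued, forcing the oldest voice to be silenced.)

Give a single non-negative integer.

Op 1: note_on(79): voice 0 is free -> assigned | voices=[79 - -]
Op 2: note_on(81): voice 1 is free -> assigned | voices=[79 81 -]
Op 3: note_on(83): voice 2 is free -> assigned | voices=[79 81 83]
Op 4: note_on(71): all voices busy, STEAL voice 0 (pitch 79, oldest) -> assign | voices=[71 81 83]
Op 5: note_off(83): free voice 2 | voices=[71 81 -]
Op 6: note_off(81): free voice 1 | voices=[71 - -]
Op 7: note_on(85): voice 1 is free -> assigned | voices=[71 85 -]
Op 8: note_off(71): free voice 0 | voices=[- 85 -]
Op 9: note_off(85): free voice 1 | voices=[- - -]
Op 10: note_on(74): voice 0 is free -> assigned | voices=[74 - -]
Op 11: note_on(67): voice 1 is free -> assigned | voices=[74 67 -]
Op 12: note_on(87): voice 2 is free -> assigned | voices=[74 67 87]
Op 13: note_off(67): free voice 1 | voices=[74 - 87]
Op 14: note_on(66): voice 1 is free -> assigned | voices=[74 66 87]

Answer: 1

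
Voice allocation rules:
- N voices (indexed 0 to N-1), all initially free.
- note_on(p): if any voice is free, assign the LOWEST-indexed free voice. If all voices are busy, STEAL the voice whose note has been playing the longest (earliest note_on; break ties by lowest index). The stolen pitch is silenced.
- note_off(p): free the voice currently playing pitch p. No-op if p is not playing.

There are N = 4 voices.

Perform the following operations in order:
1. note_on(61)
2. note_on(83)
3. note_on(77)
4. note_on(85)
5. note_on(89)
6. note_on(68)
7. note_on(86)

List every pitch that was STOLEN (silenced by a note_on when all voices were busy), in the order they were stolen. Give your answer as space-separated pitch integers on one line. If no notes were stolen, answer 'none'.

Op 1: note_on(61): voice 0 is free -> assigned | voices=[61 - - -]
Op 2: note_on(83): voice 1 is free -> assigned | voices=[61 83 - -]
Op 3: note_on(77): voice 2 is free -> assigned | voices=[61 83 77 -]
Op 4: note_on(85): voice 3 is free -> assigned | voices=[61 83 77 85]
Op 5: note_on(89): all voices busy, STEAL voice 0 (pitch 61, oldest) -> assign | voices=[89 83 77 85]
Op 6: note_on(68): all voices busy, STEAL voice 1 (pitch 83, oldest) -> assign | voices=[89 68 77 85]
Op 7: note_on(86): all voices busy, STEAL voice 2 (pitch 77, oldest) -> assign | voices=[89 68 86 85]

Answer: 61 83 77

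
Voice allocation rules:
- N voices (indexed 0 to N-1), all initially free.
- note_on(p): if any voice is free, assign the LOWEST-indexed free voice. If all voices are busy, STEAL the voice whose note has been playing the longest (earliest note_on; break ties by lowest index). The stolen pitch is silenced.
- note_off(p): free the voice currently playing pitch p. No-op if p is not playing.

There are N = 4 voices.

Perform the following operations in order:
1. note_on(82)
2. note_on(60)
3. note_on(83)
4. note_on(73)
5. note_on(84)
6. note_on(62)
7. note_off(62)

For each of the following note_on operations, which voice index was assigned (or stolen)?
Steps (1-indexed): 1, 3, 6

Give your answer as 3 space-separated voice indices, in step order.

Answer: 0 2 1

Derivation:
Op 1: note_on(82): voice 0 is free -> assigned | voices=[82 - - -]
Op 2: note_on(60): voice 1 is free -> assigned | voices=[82 60 - -]
Op 3: note_on(83): voice 2 is free -> assigned | voices=[82 60 83 -]
Op 4: note_on(73): voice 3 is free -> assigned | voices=[82 60 83 73]
Op 5: note_on(84): all voices busy, STEAL voice 0 (pitch 82, oldest) -> assign | voices=[84 60 83 73]
Op 6: note_on(62): all voices busy, STEAL voice 1 (pitch 60, oldest) -> assign | voices=[84 62 83 73]
Op 7: note_off(62): free voice 1 | voices=[84 - 83 73]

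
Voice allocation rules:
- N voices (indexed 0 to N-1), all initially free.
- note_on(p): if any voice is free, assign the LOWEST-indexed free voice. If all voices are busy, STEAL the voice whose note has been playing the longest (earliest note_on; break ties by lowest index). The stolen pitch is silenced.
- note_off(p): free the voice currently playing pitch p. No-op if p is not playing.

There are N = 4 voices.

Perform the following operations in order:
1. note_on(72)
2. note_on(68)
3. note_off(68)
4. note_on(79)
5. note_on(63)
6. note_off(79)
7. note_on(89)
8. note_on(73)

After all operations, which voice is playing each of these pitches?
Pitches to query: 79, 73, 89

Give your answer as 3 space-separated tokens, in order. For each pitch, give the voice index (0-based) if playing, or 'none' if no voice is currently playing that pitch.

Answer: none 3 1

Derivation:
Op 1: note_on(72): voice 0 is free -> assigned | voices=[72 - - -]
Op 2: note_on(68): voice 1 is free -> assigned | voices=[72 68 - -]
Op 3: note_off(68): free voice 1 | voices=[72 - - -]
Op 4: note_on(79): voice 1 is free -> assigned | voices=[72 79 - -]
Op 5: note_on(63): voice 2 is free -> assigned | voices=[72 79 63 -]
Op 6: note_off(79): free voice 1 | voices=[72 - 63 -]
Op 7: note_on(89): voice 1 is free -> assigned | voices=[72 89 63 -]
Op 8: note_on(73): voice 3 is free -> assigned | voices=[72 89 63 73]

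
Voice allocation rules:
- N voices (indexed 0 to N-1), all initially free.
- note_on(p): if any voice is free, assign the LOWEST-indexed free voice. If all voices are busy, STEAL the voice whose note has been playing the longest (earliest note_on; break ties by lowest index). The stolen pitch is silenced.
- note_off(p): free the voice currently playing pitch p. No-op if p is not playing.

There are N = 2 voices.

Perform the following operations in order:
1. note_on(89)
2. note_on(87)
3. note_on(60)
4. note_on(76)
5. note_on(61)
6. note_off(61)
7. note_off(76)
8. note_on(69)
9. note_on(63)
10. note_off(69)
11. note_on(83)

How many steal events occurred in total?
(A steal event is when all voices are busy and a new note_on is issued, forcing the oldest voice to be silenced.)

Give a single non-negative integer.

Answer: 3

Derivation:
Op 1: note_on(89): voice 0 is free -> assigned | voices=[89 -]
Op 2: note_on(87): voice 1 is free -> assigned | voices=[89 87]
Op 3: note_on(60): all voices busy, STEAL voice 0 (pitch 89, oldest) -> assign | voices=[60 87]
Op 4: note_on(76): all voices busy, STEAL voice 1 (pitch 87, oldest) -> assign | voices=[60 76]
Op 5: note_on(61): all voices busy, STEAL voice 0 (pitch 60, oldest) -> assign | voices=[61 76]
Op 6: note_off(61): free voice 0 | voices=[- 76]
Op 7: note_off(76): free voice 1 | voices=[- -]
Op 8: note_on(69): voice 0 is free -> assigned | voices=[69 -]
Op 9: note_on(63): voice 1 is free -> assigned | voices=[69 63]
Op 10: note_off(69): free voice 0 | voices=[- 63]
Op 11: note_on(83): voice 0 is free -> assigned | voices=[83 63]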